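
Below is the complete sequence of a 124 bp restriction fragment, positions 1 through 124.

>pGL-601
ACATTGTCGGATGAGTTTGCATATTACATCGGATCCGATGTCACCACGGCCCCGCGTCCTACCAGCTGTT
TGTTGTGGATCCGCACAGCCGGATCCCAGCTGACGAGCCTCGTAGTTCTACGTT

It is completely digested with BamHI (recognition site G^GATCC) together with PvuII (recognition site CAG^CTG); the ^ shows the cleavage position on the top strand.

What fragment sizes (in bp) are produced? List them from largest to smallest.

34, 31, 25, 14, 12, 8 bp

BamHI sites (GGATCC) start at positions 31, 77, 91.
BamHI cuts after the first base of each site, so after positions 31, 77, 91.
PvuII sites (CAGCTG) start at positions 63, 97.
PvuII cuts after base 3 of each site, so after positions 65, 99.
Combined cut positions: 31, 65, 77, 91, 99.
Linear molecule, 5 cuts → 6 fragments:
  1–31 → 31 bp
  32–65 → 34 bp
  66–77 → 12 bp
  78–91 → 14 bp
  92–99 → 8 bp
  100–124 → 25 bp
Sorted largest to smallest: 34, 31, 25, 14, 12, 8 bp.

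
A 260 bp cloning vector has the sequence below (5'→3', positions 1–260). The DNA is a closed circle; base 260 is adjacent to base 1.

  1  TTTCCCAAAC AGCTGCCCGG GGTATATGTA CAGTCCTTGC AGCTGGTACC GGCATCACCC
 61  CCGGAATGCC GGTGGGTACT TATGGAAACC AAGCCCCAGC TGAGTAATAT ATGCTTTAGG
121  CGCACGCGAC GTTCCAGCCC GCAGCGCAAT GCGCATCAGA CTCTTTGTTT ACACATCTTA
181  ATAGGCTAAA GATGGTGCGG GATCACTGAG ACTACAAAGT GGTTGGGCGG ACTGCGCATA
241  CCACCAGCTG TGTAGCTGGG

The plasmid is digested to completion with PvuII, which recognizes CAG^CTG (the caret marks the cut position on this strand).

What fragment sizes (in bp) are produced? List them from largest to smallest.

PvuII sites (CAGCTG) start at positions 10, 40, 97, 245.
PvuII cuts after base 3 of each site, so after positions 12, 42, 99, 247.
Circular molecule, 4 cuts → 4 fragments:
  13–42 → 30 bp
  43–99 → 57 bp
  100–247 → 148 bp
  248–260 then 1–12 → 13 + 12 = 25 bp
Sorted largest to smallest: 148, 57, 30, 25 bp.

148, 57, 30, 25 bp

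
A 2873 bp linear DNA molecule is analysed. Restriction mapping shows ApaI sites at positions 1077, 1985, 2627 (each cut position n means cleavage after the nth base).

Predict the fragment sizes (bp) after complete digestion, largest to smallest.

1077, 908, 642, 246 bp

Linear molecule, 3 cuts → 4 fragments:
  1077 − 0 = 1077 bp
  1985 − 1077 = 908 bp
  2627 − 1985 = 642 bp
  2873 − 2627 = 246 bp
Sorted largest to smallest: 1077, 908, 642, 246 bp.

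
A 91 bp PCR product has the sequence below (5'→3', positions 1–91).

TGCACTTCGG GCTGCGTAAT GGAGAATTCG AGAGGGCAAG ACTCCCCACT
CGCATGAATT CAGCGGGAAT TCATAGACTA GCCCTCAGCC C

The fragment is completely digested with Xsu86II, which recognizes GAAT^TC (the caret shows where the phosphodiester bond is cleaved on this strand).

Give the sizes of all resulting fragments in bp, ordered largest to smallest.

Xsu86II sites (GAATTC) start at positions 24, 56, 67.
Xsu86II cuts after base 4 of each site, so after positions 27, 59, 70.
Linear molecule, 3 cuts → 4 fragments:
  1–27 → 27 bp
  28–59 → 32 bp
  60–70 → 11 bp
  71–91 → 21 bp
Sorted largest to smallest: 32, 27, 21, 11 bp.

32, 27, 21, 11 bp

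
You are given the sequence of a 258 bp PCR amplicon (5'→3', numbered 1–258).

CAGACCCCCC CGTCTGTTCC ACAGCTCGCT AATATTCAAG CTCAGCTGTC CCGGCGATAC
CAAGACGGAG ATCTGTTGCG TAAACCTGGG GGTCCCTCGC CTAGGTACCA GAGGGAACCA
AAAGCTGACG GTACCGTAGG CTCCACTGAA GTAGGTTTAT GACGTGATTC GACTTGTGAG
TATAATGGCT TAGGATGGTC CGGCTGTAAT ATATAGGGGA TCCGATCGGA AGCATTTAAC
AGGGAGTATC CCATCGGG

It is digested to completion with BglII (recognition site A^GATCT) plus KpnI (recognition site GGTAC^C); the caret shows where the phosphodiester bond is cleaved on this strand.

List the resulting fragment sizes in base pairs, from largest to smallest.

The BglII site (AGATCT) starts at position 69.
BglII cuts after the first base of each site, so after position 69.
KpnI sites (GGTACC) start at positions 104, 130.
KpnI cuts after base 5 of each site (before the last base), so after positions 108, 134.
Combined cut positions: 69, 108, 134.
Linear molecule, 3 cuts → 4 fragments:
  1–69 → 69 bp
  70–108 → 39 bp
  109–134 → 26 bp
  135–258 → 124 bp
Sorted largest to smallest: 124, 69, 39, 26 bp.

124, 69, 39, 26 bp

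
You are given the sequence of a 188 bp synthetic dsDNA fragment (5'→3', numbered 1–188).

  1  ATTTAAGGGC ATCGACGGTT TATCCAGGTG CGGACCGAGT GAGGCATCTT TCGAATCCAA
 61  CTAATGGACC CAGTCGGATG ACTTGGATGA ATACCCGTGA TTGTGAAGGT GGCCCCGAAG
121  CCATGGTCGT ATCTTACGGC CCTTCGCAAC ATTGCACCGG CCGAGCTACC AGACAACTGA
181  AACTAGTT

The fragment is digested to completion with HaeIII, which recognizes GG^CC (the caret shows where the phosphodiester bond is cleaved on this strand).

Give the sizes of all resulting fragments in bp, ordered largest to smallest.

HaeIII sites (GGCC) start at positions 111, 138, 159.
HaeIII cuts after base 2 of each site, so after positions 112, 139, 160.
Linear molecule, 3 cuts → 4 fragments:
  1–112 → 112 bp
  113–139 → 27 bp
  140–160 → 21 bp
  161–188 → 28 bp
Sorted largest to smallest: 112, 28, 27, 21 bp.

112, 28, 27, 21 bp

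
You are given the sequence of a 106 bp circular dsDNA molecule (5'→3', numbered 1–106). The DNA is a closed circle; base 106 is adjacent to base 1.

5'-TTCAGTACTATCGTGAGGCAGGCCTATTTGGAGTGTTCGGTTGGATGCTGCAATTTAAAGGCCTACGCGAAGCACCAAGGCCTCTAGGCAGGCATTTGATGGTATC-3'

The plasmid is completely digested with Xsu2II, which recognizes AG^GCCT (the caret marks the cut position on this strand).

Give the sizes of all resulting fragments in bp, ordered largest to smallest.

48, 39, 19 bp

Xsu2II sites (AGGCCT) start at positions 20, 59, 78.
Xsu2II cuts after base 2 of each site, so after positions 21, 60, 79.
Circular molecule, 3 cuts → 3 fragments:
  22–60 → 39 bp
  61–79 → 19 bp
  80–106 then 1–21 → 27 + 21 = 48 bp
Sorted largest to smallest: 48, 39, 19 bp.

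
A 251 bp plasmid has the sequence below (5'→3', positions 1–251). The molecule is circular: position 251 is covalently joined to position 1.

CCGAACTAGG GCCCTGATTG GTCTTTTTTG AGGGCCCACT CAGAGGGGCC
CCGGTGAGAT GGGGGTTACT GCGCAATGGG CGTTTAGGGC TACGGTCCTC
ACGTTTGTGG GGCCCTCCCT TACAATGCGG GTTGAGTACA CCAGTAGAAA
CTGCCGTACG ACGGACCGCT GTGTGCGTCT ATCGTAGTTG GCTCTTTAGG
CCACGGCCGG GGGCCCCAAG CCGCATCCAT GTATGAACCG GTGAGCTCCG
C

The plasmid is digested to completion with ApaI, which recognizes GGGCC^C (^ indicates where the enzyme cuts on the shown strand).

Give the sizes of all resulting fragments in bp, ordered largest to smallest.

101, 64, 49, 23, 14 bp

ApaI sites (GGGCCC) start at positions 9, 32, 46, 110, 211.
ApaI cuts after base 5 of each site (before the last base), so after positions 13, 36, 50, 114, 215.
Circular molecule, 5 cuts → 5 fragments:
  14–36 → 23 bp
  37–50 → 14 bp
  51–114 → 64 bp
  115–215 → 101 bp
  216–251 then 1–13 → 36 + 13 = 49 bp
Sorted largest to smallest: 101, 64, 49, 23, 14 bp.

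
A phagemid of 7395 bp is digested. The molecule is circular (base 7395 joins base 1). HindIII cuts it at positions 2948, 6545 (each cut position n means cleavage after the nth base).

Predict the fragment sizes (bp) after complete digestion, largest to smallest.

3798, 3597 bp

Circular molecule, 2 cuts → 2 fragments:
  6545 − 2948 = 3597 bp
  wrap: 7395 − 6545 + 2948 = 3798 bp
Sorted largest to smallest: 3798, 3597 bp.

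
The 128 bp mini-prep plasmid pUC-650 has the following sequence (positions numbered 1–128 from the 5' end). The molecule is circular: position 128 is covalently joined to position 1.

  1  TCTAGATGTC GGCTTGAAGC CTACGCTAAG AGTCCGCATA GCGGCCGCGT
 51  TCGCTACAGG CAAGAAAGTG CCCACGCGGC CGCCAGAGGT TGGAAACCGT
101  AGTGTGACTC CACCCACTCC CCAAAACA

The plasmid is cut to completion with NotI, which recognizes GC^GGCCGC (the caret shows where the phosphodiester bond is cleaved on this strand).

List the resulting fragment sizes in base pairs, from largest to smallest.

93, 35 bp

NotI sites (GCGGCCGC) start at positions 41, 76.
NotI cuts after base 2 of each site, so after positions 42, 77.
Circular molecule, 2 cuts → 2 fragments:
  43–77 → 35 bp
  78–128 then 1–42 → 51 + 42 = 93 bp
Sorted largest to smallest: 93, 35 bp.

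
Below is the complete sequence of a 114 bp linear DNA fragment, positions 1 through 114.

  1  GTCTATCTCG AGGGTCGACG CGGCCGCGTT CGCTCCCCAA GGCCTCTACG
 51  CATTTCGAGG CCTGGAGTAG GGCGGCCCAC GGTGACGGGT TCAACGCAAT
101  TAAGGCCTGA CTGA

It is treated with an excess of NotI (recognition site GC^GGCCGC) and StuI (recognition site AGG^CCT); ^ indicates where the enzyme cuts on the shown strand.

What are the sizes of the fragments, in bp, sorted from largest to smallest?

45, 21, 21, 18, 9 bp

The NotI site (GCGGCCGC) starts at position 20.
NotI cuts after base 2 of each site, so after position 21.
StuI sites (AGGCCT) start at positions 40, 58, 103.
StuI cuts after base 3 of each site, so after positions 42, 60, 105.
Combined cut positions: 21, 42, 60, 105.
Linear molecule, 4 cuts → 5 fragments:
  1–21 → 21 bp
  22–42 → 21 bp
  43–60 → 18 bp
  61–105 → 45 bp
  106–114 → 9 bp
Sorted largest to smallest: 45, 21, 21, 18, 9 bp.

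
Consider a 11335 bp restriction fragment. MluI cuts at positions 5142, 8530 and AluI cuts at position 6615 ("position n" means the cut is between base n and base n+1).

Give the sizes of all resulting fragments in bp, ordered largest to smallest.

5142, 2805, 1915, 1473 bp

Combined cut positions (sorted): 5142, 6615, 8530.
Linear molecule, 3 cuts → 4 fragments:
  5142 − 0 = 5142 bp
  6615 − 5142 = 1473 bp
  8530 − 6615 = 1915 bp
  11335 − 8530 = 2805 bp
Sorted largest to smallest: 5142, 2805, 1915, 1473 bp.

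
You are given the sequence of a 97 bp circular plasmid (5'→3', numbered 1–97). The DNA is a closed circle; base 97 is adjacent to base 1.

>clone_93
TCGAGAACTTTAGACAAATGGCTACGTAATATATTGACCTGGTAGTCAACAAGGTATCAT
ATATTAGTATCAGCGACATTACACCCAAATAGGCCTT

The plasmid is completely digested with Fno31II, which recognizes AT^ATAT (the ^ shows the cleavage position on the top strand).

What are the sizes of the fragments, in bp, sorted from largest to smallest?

Fno31II sites (ATATAT) start at positions 29, 59.
Fno31II cuts after base 2 of each site, so after positions 30, 60.
Circular molecule, 2 cuts → 2 fragments:
  31–60 → 30 bp
  61–97 then 1–30 → 37 + 30 = 67 bp
Sorted largest to smallest: 67, 30 bp.

67, 30 bp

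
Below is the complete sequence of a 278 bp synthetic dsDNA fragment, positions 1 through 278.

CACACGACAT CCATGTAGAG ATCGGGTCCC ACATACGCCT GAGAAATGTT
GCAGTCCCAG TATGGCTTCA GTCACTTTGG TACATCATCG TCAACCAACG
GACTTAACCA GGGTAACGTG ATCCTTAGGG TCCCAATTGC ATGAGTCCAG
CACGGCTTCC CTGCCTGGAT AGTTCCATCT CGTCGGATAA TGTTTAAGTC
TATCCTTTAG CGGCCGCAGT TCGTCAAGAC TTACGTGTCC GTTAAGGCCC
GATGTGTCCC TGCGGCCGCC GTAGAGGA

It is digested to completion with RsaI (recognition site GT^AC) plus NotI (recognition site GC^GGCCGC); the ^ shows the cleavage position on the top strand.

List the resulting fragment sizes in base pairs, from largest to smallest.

130, 81, 52, 15 bp

The RsaI site (GTAC) starts at position 80.
RsaI cuts after base 2 of each site, so after position 81.
NotI sites (GCGGCCGC) start at positions 210, 262.
NotI cuts after base 2 of each site, so after positions 211, 263.
Combined cut positions: 81, 211, 263.
Linear molecule, 3 cuts → 4 fragments:
  1–81 → 81 bp
  82–211 → 130 bp
  212–263 → 52 bp
  264–278 → 15 bp
Sorted largest to smallest: 130, 81, 52, 15 bp.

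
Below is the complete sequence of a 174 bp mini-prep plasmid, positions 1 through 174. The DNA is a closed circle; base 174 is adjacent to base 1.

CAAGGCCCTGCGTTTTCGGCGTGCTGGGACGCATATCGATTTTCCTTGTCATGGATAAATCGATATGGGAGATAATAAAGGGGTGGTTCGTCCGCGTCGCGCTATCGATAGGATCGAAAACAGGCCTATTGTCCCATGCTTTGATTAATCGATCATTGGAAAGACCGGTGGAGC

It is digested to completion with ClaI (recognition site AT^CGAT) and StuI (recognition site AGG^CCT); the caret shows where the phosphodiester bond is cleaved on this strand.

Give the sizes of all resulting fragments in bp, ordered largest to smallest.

61, 45, 25, 24, 19 bp

ClaI sites (ATCGAT) start at positions 35, 59, 104, 148.
ClaI cuts after base 2 of each site, so after positions 36, 60, 105, 149.
The StuI site (AGGCCT) starts at position 122.
StuI cuts after base 3 of each site, so after position 124.
Combined cut positions: 36, 60, 105, 124, 149.
Circular molecule, 5 cuts → 5 fragments:
  37–60 → 24 bp
  61–105 → 45 bp
  106–124 → 19 bp
  125–149 → 25 bp
  150–174 then 1–36 → 25 + 36 = 61 bp
Sorted largest to smallest: 61, 45, 25, 24, 19 bp.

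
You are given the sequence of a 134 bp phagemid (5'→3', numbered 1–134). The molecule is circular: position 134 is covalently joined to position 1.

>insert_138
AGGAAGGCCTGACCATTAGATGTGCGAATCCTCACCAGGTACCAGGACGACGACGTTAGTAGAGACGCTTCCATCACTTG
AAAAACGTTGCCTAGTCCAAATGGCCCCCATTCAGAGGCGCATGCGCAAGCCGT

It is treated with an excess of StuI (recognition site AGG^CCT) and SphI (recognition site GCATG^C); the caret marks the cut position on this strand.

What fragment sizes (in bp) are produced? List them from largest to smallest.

117, 17 bp

The StuI site (AGGCCT) starts at position 5.
StuI cuts after base 3 of each site, so after position 7.
The SphI site (GCATGC) starts at position 120.
SphI cuts after base 5 of each site (before the last base), so after position 124.
Combined cut positions: 7, 124.
Circular molecule, 2 cuts → 2 fragments:
  8–124 → 117 bp
  125–134 then 1–7 → 10 + 7 = 17 bp
Sorted largest to smallest: 117, 17 bp.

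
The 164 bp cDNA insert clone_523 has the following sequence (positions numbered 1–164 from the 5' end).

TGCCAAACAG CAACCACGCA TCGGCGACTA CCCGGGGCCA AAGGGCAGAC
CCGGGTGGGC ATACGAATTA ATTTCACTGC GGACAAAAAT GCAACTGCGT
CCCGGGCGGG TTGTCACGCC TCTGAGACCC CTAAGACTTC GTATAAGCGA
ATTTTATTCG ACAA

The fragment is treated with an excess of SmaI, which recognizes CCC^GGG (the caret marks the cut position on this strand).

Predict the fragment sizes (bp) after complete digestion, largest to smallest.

61, 51, 33, 19 bp

SmaI sites (CCCGGG) start at positions 31, 50, 101.
SmaI cuts after base 3 of each site, so after positions 33, 52, 103.
Linear molecule, 3 cuts → 4 fragments:
  1–33 → 33 bp
  34–52 → 19 bp
  53–103 → 51 bp
  104–164 → 61 bp
Sorted largest to smallest: 61, 51, 33, 19 bp.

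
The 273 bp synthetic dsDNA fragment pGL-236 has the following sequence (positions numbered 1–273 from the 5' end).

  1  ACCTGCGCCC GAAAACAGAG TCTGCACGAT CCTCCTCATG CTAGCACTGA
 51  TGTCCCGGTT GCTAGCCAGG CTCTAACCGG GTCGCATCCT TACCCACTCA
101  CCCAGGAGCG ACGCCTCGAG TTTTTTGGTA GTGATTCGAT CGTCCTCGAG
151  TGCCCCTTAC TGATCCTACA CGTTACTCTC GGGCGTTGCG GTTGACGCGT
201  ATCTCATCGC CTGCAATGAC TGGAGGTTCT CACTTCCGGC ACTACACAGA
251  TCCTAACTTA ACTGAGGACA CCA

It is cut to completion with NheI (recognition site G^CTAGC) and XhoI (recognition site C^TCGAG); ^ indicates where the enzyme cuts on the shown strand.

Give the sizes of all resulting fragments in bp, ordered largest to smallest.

NheI sites (GCTAGC) start at positions 40, 61.
NheI cuts after the first base of each site, so after positions 40, 61.
XhoI sites (CTCGAG) start at positions 115, 145.
XhoI cuts after the first base of each site, so after positions 115, 145.
Combined cut positions: 40, 61, 115, 145.
Linear molecule, 4 cuts → 5 fragments:
  1–40 → 40 bp
  41–61 → 21 bp
  62–115 → 54 bp
  116–145 → 30 bp
  146–273 → 128 bp
Sorted largest to smallest: 128, 54, 40, 30, 21 bp.

128, 54, 40, 30, 21 bp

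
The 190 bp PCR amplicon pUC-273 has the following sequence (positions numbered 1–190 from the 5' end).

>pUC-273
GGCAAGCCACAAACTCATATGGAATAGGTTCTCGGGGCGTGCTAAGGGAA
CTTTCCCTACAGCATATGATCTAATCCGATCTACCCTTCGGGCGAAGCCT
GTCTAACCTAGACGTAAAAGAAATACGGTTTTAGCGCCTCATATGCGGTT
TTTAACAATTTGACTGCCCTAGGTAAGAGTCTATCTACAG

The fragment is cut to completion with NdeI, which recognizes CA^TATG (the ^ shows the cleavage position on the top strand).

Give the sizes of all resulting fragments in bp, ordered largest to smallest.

77, 49, 47, 17 bp

NdeI sites (CATATG) start at positions 16, 63, 140.
NdeI cuts after base 2 of each site, so after positions 17, 64, 141.
Linear molecule, 3 cuts → 4 fragments:
  1–17 → 17 bp
  18–64 → 47 bp
  65–141 → 77 bp
  142–190 → 49 bp
Sorted largest to smallest: 77, 49, 47, 17 bp.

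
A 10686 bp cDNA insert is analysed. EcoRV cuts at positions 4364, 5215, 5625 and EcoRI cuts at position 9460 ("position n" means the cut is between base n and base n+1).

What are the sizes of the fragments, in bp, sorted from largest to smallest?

4364, 3835, 1226, 851, 410 bp

Combined cut positions (sorted): 4364, 5215, 5625, 9460.
Linear molecule, 4 cuts → 5 fragments:
  4364 − 0 = 4364 bp
  5215 − 4364 = 851 bp
  5625 − 5215 = 410 bp
  9460 − 5625 = 3835 bp
  10686 − 9460 = 1226 bp
Sorted largest to smallest: 4364, 3835, 1226, 851, 410 bp.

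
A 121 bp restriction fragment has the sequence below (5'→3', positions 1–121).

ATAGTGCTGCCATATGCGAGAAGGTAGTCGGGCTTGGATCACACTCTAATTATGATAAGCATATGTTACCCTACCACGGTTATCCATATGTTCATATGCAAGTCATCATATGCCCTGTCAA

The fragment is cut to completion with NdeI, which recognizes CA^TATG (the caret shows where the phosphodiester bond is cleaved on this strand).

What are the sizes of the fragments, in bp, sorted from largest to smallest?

49, 25, 14, 13, 12, 8 bp

NdeI sites (CATATG) start at positions 11, 60, 85, 93, 107.
NdeI cuts after base 2 of each site, so after positions 12, 61, 86, 94, 108.
Linear molecule, 5 cuts → 6 fragments:
  1–12 → 12 bp
  13–61 → 49 bp
  62–86 → 25 bp
  87–94 → 8 bp
  95–108 → 14 bp
  109–121 → 13 bp
Sorted largest to smallest: 49, 25, 14, 13, 12, 8 bp.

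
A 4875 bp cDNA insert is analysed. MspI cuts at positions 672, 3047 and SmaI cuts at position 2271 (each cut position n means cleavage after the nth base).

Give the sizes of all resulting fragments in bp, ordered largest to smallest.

Combined cut positions (sorted): 672, 2271, 3047.
Linear molecule, 3 cuts → 4 fragments:
  672 − 0 = 672 bp
  2271 − 672 = 1599 bp
  3047 − 2271 = 776 bp
  4875 − 3047 = 1828 bp
Sorted largest to smallest: 1828, 1599, 776, 672 bp.

1828, 1599, 776, 672 bp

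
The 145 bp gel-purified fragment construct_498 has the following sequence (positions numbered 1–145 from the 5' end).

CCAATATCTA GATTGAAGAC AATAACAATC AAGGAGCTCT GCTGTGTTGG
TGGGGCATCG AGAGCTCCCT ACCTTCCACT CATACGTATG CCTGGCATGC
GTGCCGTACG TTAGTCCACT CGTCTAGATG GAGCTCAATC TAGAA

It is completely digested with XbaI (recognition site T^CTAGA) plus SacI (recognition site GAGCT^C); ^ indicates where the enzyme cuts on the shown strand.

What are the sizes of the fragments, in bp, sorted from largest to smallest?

XbaI sites (TCTAGA) start at positions 7, 123, 139.
XbaI cuts after the first base of each site, so after positions 7, 123, 139.
SacI sites (GAGCTC) start at positions 34, 62, 131.
SacI cuts after base 5 of each site (before the last base), so after positions 38, 66, 135.
Combined cut positions: 7, 38, 66, 123, 135, 139.
Linear molecule, 6 cuts → 7 fragments:
  1–7 → 7 bp
  8–38 → 31 bp
  39–66 → 28 bp
  67–123 → 57 bp
  124–135 → 12 bp
  136–139 → 4 bp
  140–145 → 6 bp
Sorted largest to smallest: 57, 31, 28, 12, 7, 6, 4 bp.

57, 31, 28, 12, 7, 6, 4 bp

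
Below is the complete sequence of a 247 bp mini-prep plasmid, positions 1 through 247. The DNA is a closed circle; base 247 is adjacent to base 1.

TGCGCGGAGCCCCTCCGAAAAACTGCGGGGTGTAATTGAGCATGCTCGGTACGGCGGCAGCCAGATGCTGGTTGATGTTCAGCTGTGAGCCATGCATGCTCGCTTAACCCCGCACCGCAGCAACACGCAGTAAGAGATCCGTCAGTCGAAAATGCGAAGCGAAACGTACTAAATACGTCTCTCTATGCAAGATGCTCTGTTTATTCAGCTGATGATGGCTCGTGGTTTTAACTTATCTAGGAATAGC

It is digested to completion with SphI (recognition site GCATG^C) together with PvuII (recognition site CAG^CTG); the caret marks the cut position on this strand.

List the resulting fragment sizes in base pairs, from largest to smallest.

110, 83, 38, 16 bp

SphI sites (GCATGC) start at positions 40, 94.
SphI cuts after base 5 of each site (before the last base), so after positions 44, 98.
PvuII sites (CAGCTG) start at positions 80, 206.
PvuII cuts after base 3 of each site, so after positions 82, 208.
Combined cut positions: 44, 82, 98, 208.
Circular molecule, 4 cuts → 4 fragments:
  45–82 → 38 bp
  83–98 → 16 bp
  99–208 → 110 bp
  209–247 then 1–44 → 39 + 44 = 83 bp
Sorted largest to smallest: 110, 83, 38, 16 bp.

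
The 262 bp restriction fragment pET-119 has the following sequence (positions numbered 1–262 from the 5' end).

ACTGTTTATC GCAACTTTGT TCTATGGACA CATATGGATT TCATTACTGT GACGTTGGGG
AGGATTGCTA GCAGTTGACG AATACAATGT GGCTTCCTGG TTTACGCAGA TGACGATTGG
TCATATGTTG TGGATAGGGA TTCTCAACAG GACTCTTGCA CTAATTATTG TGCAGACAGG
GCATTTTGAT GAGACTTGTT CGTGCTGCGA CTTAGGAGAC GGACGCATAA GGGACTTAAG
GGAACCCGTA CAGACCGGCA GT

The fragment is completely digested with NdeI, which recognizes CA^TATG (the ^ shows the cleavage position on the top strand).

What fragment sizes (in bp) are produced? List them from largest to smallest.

NdeI sites (CATATG) start at positions 31, 122.
NdeI cuts after base 2 of each site, so after positions 32, 123.
Linear molecule, 2 cuts → 3 fragments:
  1–32 → 32 bp
  33–123 → 91 bp
  124–262 → 139 bp
Sorted largest to smallest: 139, 91, 32 bp.

139, 91, 32 bp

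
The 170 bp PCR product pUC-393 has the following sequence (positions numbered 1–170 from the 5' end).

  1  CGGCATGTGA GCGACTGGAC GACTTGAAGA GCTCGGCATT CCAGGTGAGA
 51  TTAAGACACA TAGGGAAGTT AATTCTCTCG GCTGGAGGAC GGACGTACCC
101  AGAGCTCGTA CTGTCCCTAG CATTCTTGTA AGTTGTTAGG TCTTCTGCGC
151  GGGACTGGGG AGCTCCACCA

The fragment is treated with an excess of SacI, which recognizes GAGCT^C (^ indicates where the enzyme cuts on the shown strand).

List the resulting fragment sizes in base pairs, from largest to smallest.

SacI sites (GAGCTC) start at positions 29, 102, 160.
SacI cuts after base 5 of each site (before the last base), so after positions 33, 106, 164.
Linear molecule, 3 cuts → 4 fragments:
  1–33 → 33 bp
  34–106 → 73 bp
  107–164 → 58 bp
  165–170 → 6 bp
Sorted largest to smallest: 73, 58, 33, 6 bp.

73, 58, 33, 6 bp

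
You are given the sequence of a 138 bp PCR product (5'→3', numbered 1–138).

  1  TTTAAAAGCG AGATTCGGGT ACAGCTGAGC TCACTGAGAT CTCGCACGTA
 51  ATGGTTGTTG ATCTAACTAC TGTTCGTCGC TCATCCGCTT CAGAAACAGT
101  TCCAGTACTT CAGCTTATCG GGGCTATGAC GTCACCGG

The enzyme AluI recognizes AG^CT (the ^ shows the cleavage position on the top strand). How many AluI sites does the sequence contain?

AGCT occurs starting at positions 23, 28, 112.
AluI cuts at 3 sites.

3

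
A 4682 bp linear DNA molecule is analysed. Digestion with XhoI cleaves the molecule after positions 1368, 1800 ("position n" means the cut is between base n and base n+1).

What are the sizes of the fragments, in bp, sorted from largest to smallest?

2882, 1368, 432 bp

Linear molecule, 2 cuts → 3 fragments:
  1368 − 0 = 1368 bp
  1800 − 1368 = 432 bp
  4682 − 1800 = 2882 bp
Sorted largest to smallest: 2882, 1368, 432 bp.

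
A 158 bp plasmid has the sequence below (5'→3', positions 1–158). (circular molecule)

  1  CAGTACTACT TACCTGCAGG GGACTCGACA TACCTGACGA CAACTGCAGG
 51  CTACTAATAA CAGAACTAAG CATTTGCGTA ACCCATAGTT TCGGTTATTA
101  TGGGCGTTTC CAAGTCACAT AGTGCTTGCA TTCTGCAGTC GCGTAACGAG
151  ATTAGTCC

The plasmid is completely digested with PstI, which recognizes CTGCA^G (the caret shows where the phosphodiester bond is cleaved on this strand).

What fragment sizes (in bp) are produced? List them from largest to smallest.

PstI sites (CTGCAG) start at positions 14, 44, 133.
PstI cuts after base 5 of each site (before the last base), so after positions 18, 48, 137.
Circular molecule, 3 cuts → 3 fragments:
  19–48 → 30 bp
  49–137 → 89 bp
  138–158 then 1–18 → 21 + 18 = 39 bp
Sorted largest to smallest: 89, 39, 30 bp.

89, 39, 30 bp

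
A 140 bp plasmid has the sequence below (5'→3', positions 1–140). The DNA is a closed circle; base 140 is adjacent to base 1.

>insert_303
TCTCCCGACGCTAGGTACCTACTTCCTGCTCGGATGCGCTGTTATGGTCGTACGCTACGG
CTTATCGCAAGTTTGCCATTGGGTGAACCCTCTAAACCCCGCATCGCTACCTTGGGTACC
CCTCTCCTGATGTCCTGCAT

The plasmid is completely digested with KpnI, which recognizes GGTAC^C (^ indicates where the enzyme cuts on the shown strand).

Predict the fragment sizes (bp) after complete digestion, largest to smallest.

101, 39 bp

KpnI sites (GGTACC) start at positions 14, 115.
KpnI cuts after base 5 of each site (before the last base), so after positions 18, 119.
Circular molecule, 2 cuts → 2 fragments:
  19–119 → 101 bp
  120–140 then 1–18 → 21 + 18 = 39 bp
Sorted largest to smallest: 101, 39 bp.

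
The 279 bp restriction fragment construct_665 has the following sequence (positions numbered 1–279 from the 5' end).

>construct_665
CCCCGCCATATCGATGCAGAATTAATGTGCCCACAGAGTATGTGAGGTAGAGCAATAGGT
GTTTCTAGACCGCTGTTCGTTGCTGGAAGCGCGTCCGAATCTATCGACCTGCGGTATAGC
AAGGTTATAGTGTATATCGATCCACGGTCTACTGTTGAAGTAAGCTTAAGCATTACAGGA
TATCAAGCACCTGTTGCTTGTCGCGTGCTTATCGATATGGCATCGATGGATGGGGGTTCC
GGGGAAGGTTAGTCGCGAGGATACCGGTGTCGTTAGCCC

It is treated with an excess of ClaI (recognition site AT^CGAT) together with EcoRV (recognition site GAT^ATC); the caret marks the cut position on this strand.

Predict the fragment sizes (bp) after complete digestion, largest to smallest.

126, 56, 44, 31, 11, 11 bp

ClaI sites (ATCGAT) start at positions 10, 136, 211, 222.
ClaI cuts after base 2 of each site, so after positions 11, 137, 212, 223.
The EcoRV site (GATATC) starts at position 179.
EcoRV cuts after base 3 of each site, so after position 181.
Combined cut positions: 11, 137, 181, 212, 223.
Linear molecule, 5 cuts → 6 fragments:
  1–11 → 11 bp
  12–137 → 126 bp
  138–181 → 44 bp
  182–212 → 31 bp
  213–223 → 11 bp
  224–279 → 56 bp
Sorted largest to smallest: 126, 56, 44, 31, 11, 11 bp.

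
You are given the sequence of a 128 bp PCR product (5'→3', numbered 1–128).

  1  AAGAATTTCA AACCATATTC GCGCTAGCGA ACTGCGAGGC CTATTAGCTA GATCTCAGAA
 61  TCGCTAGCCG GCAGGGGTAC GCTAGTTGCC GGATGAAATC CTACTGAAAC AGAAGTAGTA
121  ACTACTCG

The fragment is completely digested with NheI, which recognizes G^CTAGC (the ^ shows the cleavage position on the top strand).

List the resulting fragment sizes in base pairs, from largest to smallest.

NheI sites (GCTAGC) start at positions 23, 63.
NheI cuts after the first base of each site, so after positions 23, 63.
Linear molecule, 2 cuts → 3 fragments:
  1–23 → 23 bp
  24–63 → 40 bp
  64–128 → 65 bp
Sorted largest to smallest: 65, 40, 23 bp.

65, 40, 23 bp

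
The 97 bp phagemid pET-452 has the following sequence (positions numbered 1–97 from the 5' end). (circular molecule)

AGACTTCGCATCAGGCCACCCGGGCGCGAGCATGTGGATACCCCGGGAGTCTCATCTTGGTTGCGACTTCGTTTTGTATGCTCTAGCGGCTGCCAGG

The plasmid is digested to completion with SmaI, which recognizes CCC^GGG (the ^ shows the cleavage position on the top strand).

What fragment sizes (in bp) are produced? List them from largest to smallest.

SmaI sites (CCCGGG) start at positions 19, 42.
SmaI cuts after base 3 of each site, so after positions 21, 44.
Circular molecule, 2 cuts → 2 fragments:
  22–44 → 23 bp
  45–97 then 1–21 → 53 + 21 = 74 bp
Sorted largest to smallest: 74, 23 bp.

74, 23 bp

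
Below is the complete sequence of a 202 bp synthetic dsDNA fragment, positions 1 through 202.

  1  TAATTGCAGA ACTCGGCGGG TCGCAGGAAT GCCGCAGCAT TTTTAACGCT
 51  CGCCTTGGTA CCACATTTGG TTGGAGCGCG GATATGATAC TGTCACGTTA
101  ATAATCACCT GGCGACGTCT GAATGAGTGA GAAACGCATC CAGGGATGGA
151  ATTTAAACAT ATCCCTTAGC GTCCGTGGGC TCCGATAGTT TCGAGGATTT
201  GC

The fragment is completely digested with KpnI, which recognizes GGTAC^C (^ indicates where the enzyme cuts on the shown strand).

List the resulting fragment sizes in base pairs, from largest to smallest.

The KpnI site (GGTACC) starts at position 57.
KpnI cuts after base 5 of each site (before the last base), so after position 61.
Linear molecule, 1 cut → 2 fragments:
  1–61 → 61 bp
  62–202 → 141 bp
Sorted largest to smallest: 141, 61 bp.

141, 61 bp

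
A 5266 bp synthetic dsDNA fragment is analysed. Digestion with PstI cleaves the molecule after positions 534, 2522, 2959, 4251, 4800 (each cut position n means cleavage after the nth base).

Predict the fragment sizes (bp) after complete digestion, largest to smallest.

1988, 1292, 549, 534, 466, 437 bp

Linear molecule, 5 cuts → 6 fragments:
  534 − 0 = 534 bp
  2522 − 534 = 1988 bp
  2959 − 2522 = 437 bp
  4251 − 2959 = 1292 bp
  4800 − 4251 = 549 bp
  5266 − 4800 = 466 bp
Sorted largest to smallest: 1988, 1292, 549, 534, 466, 437 bp.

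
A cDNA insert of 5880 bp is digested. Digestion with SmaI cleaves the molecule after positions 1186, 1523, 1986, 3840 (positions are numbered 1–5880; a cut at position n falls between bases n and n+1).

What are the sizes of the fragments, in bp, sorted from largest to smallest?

Linear molecule, 4 cuts → 5 fragments:
  1186 − 0 = 1186 bp
  1523 − 1186 = 337 bp
  1986 − 1523 = 463 bp
  3840 − 1986 = 1854 bp
  5880 − 3840 = 2040 bp
Sorted largest to smallest: 2040, 1854, 1186, 463, 337 bp.

2040, 1854, 1186, 463, 337 bp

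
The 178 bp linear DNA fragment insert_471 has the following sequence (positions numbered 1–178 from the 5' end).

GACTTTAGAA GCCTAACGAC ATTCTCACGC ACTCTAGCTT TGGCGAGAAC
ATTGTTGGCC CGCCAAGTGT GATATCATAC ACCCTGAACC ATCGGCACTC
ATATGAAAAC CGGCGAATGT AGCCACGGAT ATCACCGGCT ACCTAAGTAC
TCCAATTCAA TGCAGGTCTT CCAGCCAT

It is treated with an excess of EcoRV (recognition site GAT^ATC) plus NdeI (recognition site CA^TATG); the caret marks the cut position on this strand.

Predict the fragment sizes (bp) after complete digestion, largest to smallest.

EcoRV sites (GATATC) start at positions 71, 128.
EcoRV cuts after base 3 of each site, so after positions 73, 130.
The NdeI site (CATATG) starts at position 100.
NdeI cuts after base 2 of each site, so after position 101.
Combined cut positions: 73, 101, 130.
Linear molecule, 3 cuts → 4 fragments:
  1–73 → 73 bp
  74–101 → 28 bp
  102–130 → 29 bp
  131–178 → 48 bp
Sorted largest to smallest: 73, 48, 29, 28 bp.

73, 48, 29, 28 bp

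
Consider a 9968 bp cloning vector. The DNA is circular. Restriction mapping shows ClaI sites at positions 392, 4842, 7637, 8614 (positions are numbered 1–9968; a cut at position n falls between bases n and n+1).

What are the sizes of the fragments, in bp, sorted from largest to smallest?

Circular molecule, 4 cuts → 4 fragments:
  4842 − 392 = 4450 bp
  7637 − 4842 = 2795 bp
  8614 − 7637 = 977 bp
  wrap: 9968 − 8614 + 392 = 1746 bp
Sorted largest to smallest: 4450, 2795, 1746, 977 bp.

4450, 2795, 1746, 977 bp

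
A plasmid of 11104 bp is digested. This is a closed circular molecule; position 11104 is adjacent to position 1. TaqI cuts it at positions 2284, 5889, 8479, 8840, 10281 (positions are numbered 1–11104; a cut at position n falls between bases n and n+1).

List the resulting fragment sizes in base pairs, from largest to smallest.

Circular molecule, 5 cuts → 5 fragments:
  5889 − 2284 = 3605 bp
  8479 − 5889 = 2590 bp
  8840 − 8479 = 361 bp
  10281 − 8840 = 1441 bp
  wrap: 11104 − 10281 + 2284 = 3107 bp
Sorted largest to smallest: 3605, 3107, 2590, 1441, 361 bp.

3605, 3107, 2590, 1441, 361 bp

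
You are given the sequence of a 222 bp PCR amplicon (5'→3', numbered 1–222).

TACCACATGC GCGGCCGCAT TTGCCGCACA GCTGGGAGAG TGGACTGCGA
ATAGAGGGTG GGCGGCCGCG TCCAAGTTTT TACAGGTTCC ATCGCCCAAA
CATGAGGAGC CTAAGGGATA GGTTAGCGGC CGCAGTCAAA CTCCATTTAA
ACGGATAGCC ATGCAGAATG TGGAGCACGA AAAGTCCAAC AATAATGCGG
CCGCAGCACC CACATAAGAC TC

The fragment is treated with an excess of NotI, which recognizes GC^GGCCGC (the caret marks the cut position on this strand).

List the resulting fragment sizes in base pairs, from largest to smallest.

71, 64, 51, 24, 12 bp

NotI sites (GCGGCCGC) start at positions 11, 62, 126, 197.
NotI cuts after base 2 of each site, so after positions 12, 63, 127, 198.
Linear molecule, 4 cuts → 5 fragments:
  1–12 → 12 bp
  13–63 → 51 bp
  64–127 → 64 bp
  128–198 → 71 bp
  199–222 → 24 bp
Sorted largest to smallest: 71, 64, 51, 24, 12 bp.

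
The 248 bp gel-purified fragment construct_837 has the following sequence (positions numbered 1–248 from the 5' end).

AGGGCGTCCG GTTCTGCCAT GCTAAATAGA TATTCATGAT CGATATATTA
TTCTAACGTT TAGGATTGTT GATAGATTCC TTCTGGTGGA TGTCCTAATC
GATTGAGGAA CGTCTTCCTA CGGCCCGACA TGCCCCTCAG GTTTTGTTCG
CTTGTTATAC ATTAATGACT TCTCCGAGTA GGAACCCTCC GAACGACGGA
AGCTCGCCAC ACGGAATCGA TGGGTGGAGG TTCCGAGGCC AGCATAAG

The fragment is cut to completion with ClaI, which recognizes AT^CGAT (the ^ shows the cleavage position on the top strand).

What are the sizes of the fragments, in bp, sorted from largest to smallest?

118, 59, 40, 31 bp

ClaI sites (ATCGAT) start at positions 39, 98, 216.
ClaI cuts after base 2 of each site, so after positions 40, 99, 217.
Linear molecule, 3 cuts → 4 fragments:
  1–40 → 40 bp
  41–99 → 59 bp
  100–217 → 118 bp
  218–248 → 31 bp
Sorted largest to smallest: 118, 59, 40, 31 bp.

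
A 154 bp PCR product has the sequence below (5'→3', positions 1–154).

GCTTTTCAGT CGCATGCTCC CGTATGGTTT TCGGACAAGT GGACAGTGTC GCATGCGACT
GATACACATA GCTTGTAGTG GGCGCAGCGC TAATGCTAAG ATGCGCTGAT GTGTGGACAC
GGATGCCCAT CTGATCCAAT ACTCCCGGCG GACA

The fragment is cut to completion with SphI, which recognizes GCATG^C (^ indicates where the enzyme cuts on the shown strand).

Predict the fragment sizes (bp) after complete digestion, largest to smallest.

99, 39, 16 bp

SphI sites (GCATGC) start at positions 12, 51.
SphI cuts after base 5 of each site (before the last base), so after positions 16, 55.
Linear molecule, 2 cuts → 3 fragments:
  1–16 → 16 bp
  17–55 → 39 bp
  56–154 → 99 bp
Sorted largest to smallest: 99, 39, 16 bp.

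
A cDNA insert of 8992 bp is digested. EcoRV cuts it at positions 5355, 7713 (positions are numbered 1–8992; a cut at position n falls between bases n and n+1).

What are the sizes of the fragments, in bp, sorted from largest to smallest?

Linear molecule, 2 cuts → 3 fragments:
  5355 − 0 = 5355 bp
  7713 − 5355 = 2358 bp
  8992 − 7713 = 1279 bp
Sorted largest to smallest: 5355, 2358, 1279 bp.

5355, 2358, 1279 bp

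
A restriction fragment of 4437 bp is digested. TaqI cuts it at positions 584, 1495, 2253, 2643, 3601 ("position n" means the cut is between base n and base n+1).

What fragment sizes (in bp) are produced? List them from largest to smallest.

958, 911, 836, 758, 584, 390 bp

Linear molecule, 5 cuts → 6 fragments:
  584 − 0 = 584 bp
  1495 − 584 = 911 bp
  2253 − 1495 = 758 bp
  2643 − 2253 = 390 bp
  3601 − 2643 = 958 bp
  4437 − 3601 = 836 bp
Sorted largest to smallest: 958, 911, 836, 758, 584, 390 bp.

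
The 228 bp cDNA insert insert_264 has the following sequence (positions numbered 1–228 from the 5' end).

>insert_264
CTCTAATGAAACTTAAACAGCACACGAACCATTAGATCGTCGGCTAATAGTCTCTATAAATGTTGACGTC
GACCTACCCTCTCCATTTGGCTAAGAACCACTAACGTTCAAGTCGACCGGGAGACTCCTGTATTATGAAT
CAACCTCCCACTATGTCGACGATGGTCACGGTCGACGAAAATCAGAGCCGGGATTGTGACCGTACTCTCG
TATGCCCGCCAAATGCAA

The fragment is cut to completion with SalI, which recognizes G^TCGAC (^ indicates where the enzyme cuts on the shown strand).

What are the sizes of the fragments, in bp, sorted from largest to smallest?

SalI sites (GTCGAC) start at positions 68, 112, 155, 171.
SalI cuts after the first base of each site, so after positions 68, 112, 155, 171.
Linear molecule, 4 cuts → 5 fragments:
  1–68 → 68 bp
  69–112 → 44 bp
  113–155 → 43 bp
  156–171 → 16 bp
  172–228 → 57 bp
Sorted largest to smallest: 68, 57, 44, 43, 16 bp.

68, 57, 44, 43, 16 bp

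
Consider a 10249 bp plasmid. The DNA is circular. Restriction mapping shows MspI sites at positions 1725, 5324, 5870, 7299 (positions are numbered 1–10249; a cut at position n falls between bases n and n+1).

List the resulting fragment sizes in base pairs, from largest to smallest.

4675, 3599, 1429, 546 bp

Circular molecule, 4 cuts → 4 fragments:
  5324 − 1725 = 3599 bp
  5870 − 5324 = 546 bp
  7299 − 5870 = 1429 bp
  wrap: 10249 − 7299 + 1725 = 4675 bp
Sorted largest to smallest: 4675, 3599, 1429, 546 bp.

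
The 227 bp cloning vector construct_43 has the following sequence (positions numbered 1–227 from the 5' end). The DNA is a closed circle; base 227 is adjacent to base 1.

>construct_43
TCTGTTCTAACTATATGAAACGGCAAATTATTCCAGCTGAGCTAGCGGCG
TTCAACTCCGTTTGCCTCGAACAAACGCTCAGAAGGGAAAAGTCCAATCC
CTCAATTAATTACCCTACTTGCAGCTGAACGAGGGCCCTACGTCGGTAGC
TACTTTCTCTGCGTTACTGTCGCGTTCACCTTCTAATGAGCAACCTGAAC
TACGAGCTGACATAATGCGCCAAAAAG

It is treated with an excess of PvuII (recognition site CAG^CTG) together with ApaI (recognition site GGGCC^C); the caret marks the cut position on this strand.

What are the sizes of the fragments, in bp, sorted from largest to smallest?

126, 88, 13 bp

PvuII sites (CAGCTG) start at positions 34, 122.
PvuII cuts after base 3 of each site, so after positions 36, 124.
The ApaI site (GGGCCC) starts at position 133.
ApaI cuts after base 5 of each site (before the last base), so after position 137.
Combined cut positions: 36, 124, 137.
Circular molecule, 3 cuts → 3 fragments:
  37–124 → 88 bp
  125–137 → 13 bp
  138–227 then 1–36 → 90 + 36 = 126 bp
Sorted largest to smallest: 126, 88, 13 bp.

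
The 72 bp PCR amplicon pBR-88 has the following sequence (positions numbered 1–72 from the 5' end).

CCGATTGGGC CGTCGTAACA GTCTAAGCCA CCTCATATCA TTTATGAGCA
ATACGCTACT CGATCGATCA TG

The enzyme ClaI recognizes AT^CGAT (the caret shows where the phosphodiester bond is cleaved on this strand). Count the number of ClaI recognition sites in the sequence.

1

ATCGAT occurs starting at position 63.
ClaI cuts at 1 site.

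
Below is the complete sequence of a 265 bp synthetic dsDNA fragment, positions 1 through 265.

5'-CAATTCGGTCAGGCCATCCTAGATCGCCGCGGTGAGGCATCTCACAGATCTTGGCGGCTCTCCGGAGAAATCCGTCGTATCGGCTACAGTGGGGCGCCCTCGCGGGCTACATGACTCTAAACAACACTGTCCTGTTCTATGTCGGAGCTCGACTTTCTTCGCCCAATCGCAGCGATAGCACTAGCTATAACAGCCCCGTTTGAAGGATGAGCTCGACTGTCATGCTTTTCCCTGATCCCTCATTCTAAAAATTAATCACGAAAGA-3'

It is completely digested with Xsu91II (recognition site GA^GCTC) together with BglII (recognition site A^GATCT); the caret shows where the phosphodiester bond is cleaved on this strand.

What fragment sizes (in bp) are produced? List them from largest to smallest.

100, 64, 55, 46 bp

Xsu91II sites (GAGCTC) start at positions 145, 209.
Xsu91II cuts after base 2 of each site, so after positions 146, 210.
The BglII site (AGATCT) starts at position 46.
BglII cuts after the first base of each site, so after position 46.
Combined cut positions: 46, 146, 210.
Linear molecule, 3 cuts → 4 fragments:
  1–46 → 46 bp
  47–146 → 100 bp
  147–210 → 64 bp
  211–265 → 55 bp
Sorted largest to smallest: 100, 64, 55, 46 bp.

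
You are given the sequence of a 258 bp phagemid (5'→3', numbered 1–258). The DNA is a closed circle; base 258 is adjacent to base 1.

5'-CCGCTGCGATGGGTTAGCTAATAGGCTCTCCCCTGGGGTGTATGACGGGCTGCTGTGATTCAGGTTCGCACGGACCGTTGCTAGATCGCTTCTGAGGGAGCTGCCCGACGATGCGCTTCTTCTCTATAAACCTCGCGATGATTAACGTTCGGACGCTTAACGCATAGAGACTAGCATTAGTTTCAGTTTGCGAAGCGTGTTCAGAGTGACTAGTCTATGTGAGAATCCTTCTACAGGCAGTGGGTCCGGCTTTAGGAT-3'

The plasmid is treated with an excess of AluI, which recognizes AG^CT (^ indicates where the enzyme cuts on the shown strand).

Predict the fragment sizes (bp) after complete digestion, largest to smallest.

AluI sites (AGCT) start at positions 16, 99.
AluI cuts after base 2 of each site, so after positions 17, 100.
Circular molecule, 2 cuts → 2 fragments:
  18–100 → 83 bp
  101–258 then 1–17 → 158 + 17 = 175 bp
Sorted largest to smallest: 175, 83 bp.

175, 83 bp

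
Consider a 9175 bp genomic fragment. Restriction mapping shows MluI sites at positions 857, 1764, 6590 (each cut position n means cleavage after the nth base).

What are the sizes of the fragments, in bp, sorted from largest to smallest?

4826, 2585, 907, 857 bp

Linear molecule, 3 cuts → 4 fragments:
  857 − 0 = 857 bp
  1764 − 857 = 907 bp
  6590 − 1764 = 4826 bp
  9175 − 6590 = 2585 bp
Sorted largest to smallest: 4826, 2585, 907, 857 bp.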